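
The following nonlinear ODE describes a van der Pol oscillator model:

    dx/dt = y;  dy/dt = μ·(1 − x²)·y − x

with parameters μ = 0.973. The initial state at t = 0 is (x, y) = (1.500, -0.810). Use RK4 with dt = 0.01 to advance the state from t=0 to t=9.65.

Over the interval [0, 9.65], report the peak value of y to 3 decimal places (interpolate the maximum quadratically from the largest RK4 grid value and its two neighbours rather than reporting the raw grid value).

max y = 2.651

t=0.000: state=(1.500, -0.810)
step 1 (dt=0.01): k1=(-0.810, -0.515), k2=(-0.813, -0.517), k3=(-0.813, -0.517), k4=(-0.815, -0.520); state += dt/6·(k1+2k2+2k3+k4)
t=0.010: state=(1.492, -0.815)
t=0.020: state=(1.484, -0.820)
t=0.030: state=(1.475, -0.826)
continuing one RK4 step at a time; state shown every 50 steps (Δt=0.5):
t=0.500: state=(1.016, -1.163)
t=1.000: state=(0.275, -1.888)
t=1.500: state=(-0.905, -2.649)
t=2.000: state=(-1.886, -0.932)
t=2.500: state=(-1.977, 0.301)
t=3.000: state=(-1.728, 0.644)
t=3.500: state=(-1.344, 0.905)
t=4.000: state=(-0.792, 1.359)
t=4.500: state=(0.092, 2.251)
t=5.000: state=(1.351, 2.320)
t=5.500: state=(1.990, 0.305)
t=6.000: state=(1.908, -0.460)
t=6.500: state=(1.606, -0.729)
t=7.000: state=(1.172, -1.031)
t=7.500: state=(0.528, -1.621)
t=8.000: state=(-0.523, -2.570)
t=8.500: state=(-1.702, -1.587)
t=9.000: state=(-2.006, 0.097)
t=9.500: state=(-1.815, 0.570)
t=9.650: state=(-1.724, 0.646)
largest grid value and its neighbours: y(4.780)=2.65009, y(4.790)=2.65121, y(4.800)=2.65095
parabola through these three points peaks at t≈4.793 with y≈2.65128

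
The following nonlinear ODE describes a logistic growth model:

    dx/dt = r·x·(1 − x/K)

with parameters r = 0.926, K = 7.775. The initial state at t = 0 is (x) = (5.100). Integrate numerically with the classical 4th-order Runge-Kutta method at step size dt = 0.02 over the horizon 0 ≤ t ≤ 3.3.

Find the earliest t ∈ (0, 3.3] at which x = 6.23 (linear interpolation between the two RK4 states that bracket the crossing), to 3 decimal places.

t = 0.809

t=0.000: state=(5.100)
step 1 (dt=0.02): k1=(1.625), k2=(1.620), k3=(1.620), k4=(1.615); state += dt/6·(k1+2k2+2k3+k4)
t=0.020: state=(5.132)
t=0.040: state=(5.165)
t=0.060: state=(5.197)
continuing one RK4 step at a time; state shown every 10 steps (Δt=0.2):
t=0.200: state=(5.415)
t=0.400: state=(5.708)
t=0.600: state=(5.977)
t=0.800: state=(6.220)
next step: t=0.820: state=(6.243) — x has crossed 6.23
linear interpolation between t=0.800 (6.21975) and t=0.820 (6.24266) → t≈0.809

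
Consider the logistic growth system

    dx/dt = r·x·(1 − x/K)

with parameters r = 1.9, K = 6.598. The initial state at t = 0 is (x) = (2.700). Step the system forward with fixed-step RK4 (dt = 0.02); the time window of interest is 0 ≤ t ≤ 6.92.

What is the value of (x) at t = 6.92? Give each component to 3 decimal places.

(x) = (6.598)

t=0.000: state=(2.700)
step 1 (dt=0.02): k1=(3.031), k2=(3.041), k3=(3.041), k4=(3.051); state += dt/6·(k1+2k2+2k3+k4)
t=0.020: state=(2.761)
t=0.040: state=(2.822)
t=0.060: state=(2.884)
continuing one RK4 step at a time; state shown every 25 steps (Δt=0.5):
t=0.500: state=(4.234)
t=1.000: state=(5.426)
t=1.500: state=(6.089)
t=2.000: state=(6.392)
t=2.500: state=(6.517)
t=3.000: state=(6.566)
t=3.500: state=(6.586)
t=4.000: state=(6.593)
t=4.500: state=(6.596)
t=5.000: state=(6.597)
t=5.500: state=(6.598)
t=6.000: state=(6.598)
t=6.500: state=(6.598)
t=6.920: state=(6.598)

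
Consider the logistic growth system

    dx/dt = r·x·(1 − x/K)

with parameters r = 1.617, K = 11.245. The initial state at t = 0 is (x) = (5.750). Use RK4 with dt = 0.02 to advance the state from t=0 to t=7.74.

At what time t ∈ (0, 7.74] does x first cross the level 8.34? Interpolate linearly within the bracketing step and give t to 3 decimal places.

t = 0.624

t=0.000: state=(5.750)
step 1 (dt=0.02): k1=(4.543), k2=(4.541), k3=(4.541), k4=(4.539); state += dt/6·(k1+2k2+2k3+k4)
t=0.020: state=(5.841)
t=0.040: state=(5.932)
t=0.060: state=(6.022)
continuing one RK4 step at a time; state shown every 25 steps (Δt=0.5):
t=0.500: state=(7.887)
t=0.620: state=(8.325)
next step: t=0.640: state=(8.395) — x has crossed 8.34
linear interpolation between t=0.620 (8.32548) and t=0.640 (8.39484) → t≈0.624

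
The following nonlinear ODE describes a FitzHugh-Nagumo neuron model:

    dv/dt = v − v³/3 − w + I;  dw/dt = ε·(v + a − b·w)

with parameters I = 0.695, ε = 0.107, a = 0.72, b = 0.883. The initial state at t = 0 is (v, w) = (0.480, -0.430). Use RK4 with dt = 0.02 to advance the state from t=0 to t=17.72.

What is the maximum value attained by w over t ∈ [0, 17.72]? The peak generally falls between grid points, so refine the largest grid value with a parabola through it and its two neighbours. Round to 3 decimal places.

max w = 1.556

t=0.000: state=(0.480, -0.430)
step 1 (dt=0.02): k1=(1.568, 0.169), k2=(1.578, 0.171), k3=(1.578, 0.171), k4=(1.589, 0.172); state += dt/6·(k1+2k2+2k3+k4)
t=0.020: state=(0.512, -0.427)
t=0.040: state=(0.544, -0.423)
t=0.060: state=(0.576, -0.420)
continuing one RK4 step at a time; state shown every 50 steps (Δt=1):
t=1.000: state=(1.865, -0.187)
t=2.000: state=(1.994, 0.105)
t=3.000: state=(1.912, 0.369)
t=4.000: state=(1.819, 0.600)
t=5.000: state=(1.726, 0.800)
t=6.000: state=(1.632, 0.973)
t=7.000: state=(1.536, 1.120)
t=8.000: state=(1.437, 1.244)
t=9.000: state=(1.332, 1.347)
t=10.000: state=(1.219, 1.429)
t=11.000: state=(1.091, 1.492)
t=12.000: state=(0.935, 1.535)
t=13.000: state=(0.721, 1.555)
t=14.000: state=(0.358, 1.545)
t=15.000: state=(-0.454, 1.480)
t=16.000: state=(-1.670, 1.306)
t=17.000: state=(-1.904, 1.073)
t=17.720: state=(-1.864, 0.916)
largest grid value and its neighbours: w(13.220)=1.55586, w(13.240)=1.55587, w(13.260)=1.55586
parabola through these three points peaks at t≈13.240 with w≈1.55587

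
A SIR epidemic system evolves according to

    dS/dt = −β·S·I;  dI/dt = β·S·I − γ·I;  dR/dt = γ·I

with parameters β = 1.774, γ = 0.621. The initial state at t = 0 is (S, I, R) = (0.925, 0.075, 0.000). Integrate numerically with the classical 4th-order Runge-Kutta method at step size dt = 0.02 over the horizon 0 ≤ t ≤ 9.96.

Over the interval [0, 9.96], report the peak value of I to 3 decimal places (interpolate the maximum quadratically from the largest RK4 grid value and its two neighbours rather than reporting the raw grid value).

t=0.000: state=(0.925, 0.075, 0.000)
step 1 (dt=0.02): k1=(-0.123, 0.076, 0.047), k2=(-0.124, 0.077, 0.047), k3=(-0.124, 0.077, 0.047), k4=(-0.125, 0.078, 0.048); state += dt/6·(k1+2k2+2k3+k4)
t=0.020: state=(0.923, 0.077, 0.001)
t=0.040: state=(0.920, 0.078, 0.002)
t=0.060: state=(0.917, 0.080, 0.003)
continuing one RK4 step at a time; state shown every 25 steps (Δt=0.5):
t=0.500: state=(0.849, 0.121, 0.030)
t=1.000: state=(0.743, 0.180, 0.077)
t=1.500: state=(0.616, 0.242, 0.142)
t=2.000: state=(0.486, 0.289, 0.225)
t=2.500: state=(0.372, 0.309, 0.319)
t=3.000: state=(0.283, 0.302, 0.414)
t=3.500: state=(0.219, 0.277, 0.504)
t=4.000: state=(0.174, 0.241, 0.585)
t=4.500: state=(0.143, 0.203, 0.654)
t=5.000: state=(0.121, 0.167, 0.711)
t=5.500: state=(0.106, 0.136, 0.758)
t=6.000: state=(0.095, 0.109, 0.796)
t=6.500: state=(0.087, 0.086, 0.826)
t=7.000: state=(0.082, 0.068, 0.850)
t=7.500: state=(0.077, 0.054, 0.869)
t=8.000: state=(0.074, 0.042, 0.884)
t=8.500: state=(0.072, 0.033, 0.895)
t=9.000: state=(0.070, 0.026, 0.904)
t=9.500: state=(0.068, 0.020, 0.912)
t=9.960: state=(0.067, 0.016, 0.917)
largest grid value and its neighbours: I(2.600)=0.30979, I(2.620)=0.30979, I(2.640)=0.30975
parabola through these three points peaks at t≈2.612 with I≈0.30979

max I = 0.310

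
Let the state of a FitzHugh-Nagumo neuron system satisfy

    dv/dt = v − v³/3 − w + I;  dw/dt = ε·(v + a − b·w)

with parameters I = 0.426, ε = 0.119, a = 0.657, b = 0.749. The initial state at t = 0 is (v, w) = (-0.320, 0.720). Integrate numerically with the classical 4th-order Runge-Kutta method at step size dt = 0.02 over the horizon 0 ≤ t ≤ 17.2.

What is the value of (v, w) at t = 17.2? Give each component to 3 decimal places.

(v, w) = (0.448, -0.143)

t=0.000: state=(-0.320, 0.720)
step 1 (dt=0.02): k1=(-0.603, -0.024), k2=(-0.608, -0.025), k3=(-0.608, -0.025), k4=(-0.613, -0.025); state += dt/6·(k1+2k2+2k3+k4)
t=0.020: state=(-0.332, 0.720)
t=0.040: state=(-0.345, 0.719)
t=0.060: state=(-0.357, 0.718)
continuing one RK4 step at a time; state shown every 50 steps (Δt=1):
t=1.000: state=(-1.133, 0.653)
t=2.000: state=(-1.672, 0.505)
t=3.000: state=(-1.711, 0.342)
t=4.000: state=(-1.648, 0.196)
t=5.000: state=(-1.572, 0.071)
t=6.000: state=(-1.494, -0.035)
t=7.000: state=(-1.416, -0.123)
t=8.000: state=(-1.337, -0.194)
t=9.000: state=(-1.257, -0.250)
t=10.000: state=(-1.174, -0.292)
t=11.000: state=(-1.088, -0.321)
t=12.000: state=(-0.996, -0.338)
t=13.000: state=(-0.892, -0.342)
t=14.000: state=(-0.766, -0.332)
t=15.000: state=(-0.596, -0.307)
t=16.000: state=(-0.317, -0.260)
t=17.000: state=(0.264, -0.170)
t=17.200: state=(0.448, -0.143)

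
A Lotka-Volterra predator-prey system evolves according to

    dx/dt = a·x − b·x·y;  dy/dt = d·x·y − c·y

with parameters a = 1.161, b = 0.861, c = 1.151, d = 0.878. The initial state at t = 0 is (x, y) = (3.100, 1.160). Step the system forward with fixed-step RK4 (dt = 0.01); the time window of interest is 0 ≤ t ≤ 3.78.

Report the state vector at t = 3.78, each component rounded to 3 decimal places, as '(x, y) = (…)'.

t=0.000: state=(3.100, 1.160)
step 1 (dt=0.01): k1=(0.503, 1.822), k2=(0.479, 1.839), k3=(0.479, 1.839), k4=(0.455, 1.856); state += dt/6·(k1+2k2+2k3+k4)
t=0.010: state=(3.105, 1.178)
t=0.020: state=(3.109, 1.197)
t=0.030: state=(3.113, 1.216)
continuing one RK4 step at a time; state shown every 20 steps (Δt=0.2):
t=0.200: state=(3.091, 1.592)
t=0.400: state=(2.832, 2.136)
t=0.600: state=(2.356, 2.682)
t=0.800: state=(1.806, 3.070)
t=1.000: state=(1.322, 3.204)
t=1.200: state=(0.966, 3.105)
t=1.400: state=(0.728, 2.858)
t=1.600: state=(0.577, 2.543)
t=1.800: state=(0.483, 2.216)
t=2.000: state=(0.427, 1.906)
t=2.200: state=(0.398, 1.627)
t=2.400: state=(0.387, 1.384)
t=2.600: state=(0.392, 1.177)
t=2.800: state=(0.410, 1.003)
t=3.000: state=(0.441, 0.859)
t=3.200: state=(0.485, 0.740)
t=3.400: state=(0.543, 0.643)
t=3.600: state=(0.617, 0.565)
t=3.780: state=(0.700, 0.510)

(x, y) = (0.700, 0.510)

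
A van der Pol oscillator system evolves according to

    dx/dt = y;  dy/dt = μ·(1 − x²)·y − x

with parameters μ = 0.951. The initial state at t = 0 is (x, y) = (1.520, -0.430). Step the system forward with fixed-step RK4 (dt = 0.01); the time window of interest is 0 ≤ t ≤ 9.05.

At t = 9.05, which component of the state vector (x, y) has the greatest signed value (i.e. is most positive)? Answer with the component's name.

largest component: y

t=0.000: state=(1.520, -0.430)
step 1 (dt=0.01): k1=(-0.430, -0.984), k2=(-0.435, -0.979), k3=(-0.435, -0.979), k4=(-0.440, -0.973); state += dt/6·(k1+2k2+2k3+k4)
t=0.010: state=(1.516, -0.440)
t=0.020: state=(1.511, -0.449)
t=0.030: state=(1.507, -0.459)
continuing one RK4 step at a time; state shown every 50 steps (Δt=0.5):
t=0.500: state=(1.196, -0.855)
t=1.000: state=(0.646, -1.393)
t=1.500: state=(-0.262, -2.280)
t=2.000: state=(-1.455, -2.009)
t=2.500: state=(-1.966, -0.168)
t=3.000: state=(-1.847, 0.502)
t=3.500: state=(-1.524, 0.781)
t=4.000: state=(-1.055, 1.129)
t=4.500: state=(-0.339, 1.812)
t=5.000: state=(0.802, 2.624)
t=5.500: state=(1.839, 1.109)
t=6.000: state=(1.986, -0.248)
t=6.500: state=(1.751, -0.631)
t=7.000: state=(1.372, -0.895)
t=7.500: state=(0.827, -1.333)
t=8.000: state=(-0.034, -2.188)
t=8.500: state=(-1.280, -2.386)
t=9.000: state=(-1.978, -0.403)
t=9.050: state=(-1.995, -0.258)
compare at T: x=-1.995, y=-0.258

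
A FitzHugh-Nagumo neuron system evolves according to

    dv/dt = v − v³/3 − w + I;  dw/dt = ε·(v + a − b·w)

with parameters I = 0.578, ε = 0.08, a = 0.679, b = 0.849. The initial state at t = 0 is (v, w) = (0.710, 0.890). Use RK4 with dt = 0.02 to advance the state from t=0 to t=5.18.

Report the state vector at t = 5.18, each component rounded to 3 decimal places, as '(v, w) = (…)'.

(v, w) = (1.218, 1.279)

t=0.000: state=(0.710, 0.890)
step 1 (dt=0.02): k1=(0.279, 0.051), k2=(0.280, 0.051), k3=(0.280, 0.051), k4=(0.280, 0.051); state += dt/6·(k1+2k2+2k3+k4)
t=0.020: state=(0.716, 0.891)
t=0.040: state=(0.721, 0.892)
t=0.060: state=(0.727, 0.893)
continuing one RK4 step at a time; state shown every 10 steps (Δt=0.2):
t=0.200: state=(0.767, 0.901)
t=0.400: state=(0.827, 0.912)
t=0.600: state=(0.889, 0.924)
t=0.800: state=(0.950, 0.937)
t=1.000: state=(1.010, 0.951)
t=1.200: state=(1.067, 0.965)
t=1.400: state=(1.120, 0.980)
t=1.600: state=(1.167, 0.996)
t=1.800: state=(1.207, 1.012)
t=2.000: state=(1.241, 1.029)
t=2.200: state=(1.269, 1.046)
t=2.400: state=(1.290, 1.063)
t=2.600: state=(1.305, 1.080)
t=2.800: state=(1.315, 1.097)
t=3.000: state=(1.320, 1.114)
t=3.200: state=(1.322, 1.131)
t=3.400: state=(1.320, 1.147)
t=3.600: state=(1.316, 1.163)
t=3.800: state=(1.309, 1.179)
t=4.000: state=(1.300, 1.195)
t=4.200: state=(1.289, 1.210)
t=4.400: state=(1.277, 1.225)
t=4.600: state=(1.264, 1.239)
t=4.800: state=(1.249, 1.253)
t=5.000: state=(1.233, 1.267)
t=5.180: state=(1.218, 1.279)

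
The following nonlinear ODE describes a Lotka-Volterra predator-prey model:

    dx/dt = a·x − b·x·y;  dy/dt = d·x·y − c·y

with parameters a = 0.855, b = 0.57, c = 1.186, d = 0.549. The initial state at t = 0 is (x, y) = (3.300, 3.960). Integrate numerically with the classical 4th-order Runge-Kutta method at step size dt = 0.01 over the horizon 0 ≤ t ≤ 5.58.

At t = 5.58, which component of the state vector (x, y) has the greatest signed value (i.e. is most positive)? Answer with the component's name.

largest component: x

t=0.000: state=(3.300, 3.960)
step 1 (dt=0.01): k1=(-4.627, 2.478), k2=(-4.618, 2.435), k3=(-4.618, 2.435), k4=(-4.608, 2.392); state += dt/6·(k1+2k2+2k3+k4)
t=0.010: state=(3.254, 3.984)
t=0.020: state=(3.208, 4.008)
t=0.030: state=(3.162, 4.030)
continuing one RK4 step at a time; state shown every 20 steps (Δt=0.2):
t=0.200: state=(2.440, 4.275)
t=0.400: state=(1.776, 4.242)
t=0.600: state=(1.318, 3.959)
t=0.800: state=(1.019, 3.547)
t=1.000: state=(0.828, 3.094)
t=1.200: state=(0.708, 2.654)
t=1.400: state=(0.636, 2.253)
t=1.600: state=(0.595, 1.901)
t=1.800: state=(0.579, 1.599)
t=2.000: state=(0.581, 1.344)
t=2.200: state=(0.599, 1.131)
t=2.400: state=(0.631, 0.954)
t=2.600: state=(0.677, 0.809)
t=2.800: state=(0.738, 0.690)
t=3.000: state=(0.814, 0.592)
t=3.200: state=(0.907, 0.513)
t=3.400: state=(1.019, 0.450)
t=3.600: state=(1.152, 0.400)
t=3.800: state=(1.309, 0.361)
t=4.000: state=(1.493, 0.332)
t=4.200: state=(1.708, 0.312)
t=4.400: state=(1.957, 0.301)
t=4.600: state=(2.244, 0.299)
t=4.800: state=(2.572, 0.307)
t=5.000: state=(2.944, 0.328)
t=5.200: state=(3.358, 0.365)
t=5.400: state=(3.810, 0.427)
t=5.580: state=(4.236, 0.513)
compare at T: x=4.236, y=0.513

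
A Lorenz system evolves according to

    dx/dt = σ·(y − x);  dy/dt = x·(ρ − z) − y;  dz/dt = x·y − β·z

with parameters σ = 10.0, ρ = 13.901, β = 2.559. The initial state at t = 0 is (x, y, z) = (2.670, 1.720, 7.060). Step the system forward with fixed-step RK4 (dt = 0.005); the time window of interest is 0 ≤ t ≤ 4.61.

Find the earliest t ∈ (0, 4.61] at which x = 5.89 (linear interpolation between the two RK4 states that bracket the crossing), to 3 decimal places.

t=0.000: state=(2.670, 1.720, 7.060)
step 1 (dt=0.005): k1=(-9.500, 16.545, -13.474), k2=(-8.849, 16.431, -13.319), k3=(-8.868, 16.441, -13.318), k4=(-8.235, 16.335, -13.164); state += dt/6·(k1+2k2+2k3+k4)
t=0.005: state=(2.626, 1.802, 6.993)
t=0.010: state=(2.588, 1.883, 6.928)
t=0.015: state=(2.555, 1.964, 6.865)
continuing one RK4 step at a time; state shown every 40 steps (Δt=0.2):
t=0.200: state=(3.828, 5.451, 5.926)
t=0.300: state=(5.865, 8.258, 7.559)
next step: t=0.305: state=(5.985, 8.402, 7.708) — x has crossed 5.89
linear interpolation between t=0.300 (5.86518) and t=0.305 (5.98541) → t≈0.301

t = 0.301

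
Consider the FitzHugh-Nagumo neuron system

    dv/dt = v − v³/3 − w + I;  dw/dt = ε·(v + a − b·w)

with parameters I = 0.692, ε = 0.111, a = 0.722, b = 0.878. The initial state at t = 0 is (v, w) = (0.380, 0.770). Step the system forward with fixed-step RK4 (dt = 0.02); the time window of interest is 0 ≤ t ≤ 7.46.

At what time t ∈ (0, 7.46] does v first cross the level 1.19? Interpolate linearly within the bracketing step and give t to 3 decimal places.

t = 1.915

t=0.000: state=(0.380, 0.770)
step 1 (dt=0.02): k1=(0.284, 0.047), k2=(0.286, 0.048), k3=(0.286, 0.048), k4=(0.288, 0.048); state += dt/6·(k1+2k2+2k3+k4)
t=0.020: state=(0.386, 0.771)
t=0.040: state=(0.392, 0.772)
t=0.060: state=(0.397, 0.773)
continuing one RK4 step at a time; state shown every 25 steps (Δt=0.5):
t=0.500: state=(0.547, 0.797)
t=1.000: state=(0.765, 0.834)
t=1.500: state=(1.007, 0.881)
t=1.900: state=(1.184, 0.927)
next step: t=1.920: state=(1.192, 0.929) — v has crossed 1.19
linear interpolation between t=1.900 (1.18400) and t=1.920 (1.19185) → t≈1.915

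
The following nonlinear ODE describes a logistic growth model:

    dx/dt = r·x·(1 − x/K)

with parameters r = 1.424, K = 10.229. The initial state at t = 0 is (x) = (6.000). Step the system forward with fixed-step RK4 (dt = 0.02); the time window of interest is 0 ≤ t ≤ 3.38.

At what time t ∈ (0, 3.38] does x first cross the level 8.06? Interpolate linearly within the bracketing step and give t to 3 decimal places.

t = 0.676

t=0.000: state=(6.000)
step 1 (dt=0.02): k1=(3.532), k2=(3.523), k3=(3.524), k4=(3.514); state += dt/6·(k1+2k2+2k3+k4)
t=0.020: state=(6.070)
t=0.040: state=(6.141)
t=0.060: state=(6.210)
continuing one RK4 step at a time; state shown every 10 steps (Δt=0.2):
t=0.200: state=(6.685)
t=0.400: state=(7.313)
t=0.600: state=(7.869)
t=0.660: state=(8.020)
next step: t=0.680: state=(8.069) — x has crossed 8.06
linear interpolation between t=0.660 (8.02041) and t=0.680 (8.06933) → t≈0.676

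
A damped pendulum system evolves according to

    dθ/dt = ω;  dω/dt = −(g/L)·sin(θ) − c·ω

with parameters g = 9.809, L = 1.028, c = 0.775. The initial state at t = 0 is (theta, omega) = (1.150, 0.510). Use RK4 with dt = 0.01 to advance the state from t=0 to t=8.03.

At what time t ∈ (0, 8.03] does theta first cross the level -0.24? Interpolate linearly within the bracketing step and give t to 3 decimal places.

t = 0.757

t=0.000: state=(1.150, 0.510)
step 1 (dt=0.01): k1=(0.510, -9.105), k2=(0.464, -9.079), k3=(0.465, -9.079), k4=(0.419, -9.052); state += dt/6·(k1+2k2+2k3+k4)
t=0.010: state=(1.155, 0.419)
t=0.020: state=(1.158, 0.329)
t=0.030: state=(1.161, 0.239)
continuing one RK4 step at a time; state shown every 50 steps (Δt=0.5):
t=0.500: state=(0.455, -2.718)
t=0.750: state=(-0.223, -2.449)
next step: t=0.760: state=(-0.248, -2.408) — theta has crossed -0.24
linear interpolation between t=0.750 (-0.22338) and t=0.760 (-0.24767) → t≈0.757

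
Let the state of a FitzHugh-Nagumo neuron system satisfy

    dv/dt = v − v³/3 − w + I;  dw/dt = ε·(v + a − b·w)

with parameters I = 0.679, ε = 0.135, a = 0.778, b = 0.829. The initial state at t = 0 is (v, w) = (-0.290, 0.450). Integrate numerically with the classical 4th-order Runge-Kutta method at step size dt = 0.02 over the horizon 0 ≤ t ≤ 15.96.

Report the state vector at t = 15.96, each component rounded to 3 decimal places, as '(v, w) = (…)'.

t=0.000: state=(-0.290, 0.450)
step 1 (dt=0.02): k1=(-0.053, 0.016), k2=(-0.054, 0.015), k3=(-0.054, 0.015), k4=(-0.054, 0.015); state += dt/6·(k1+2k2+2k3+k4)
t=0.020: state=(-0.291, 0.450)
t=0.040: state=(-0.292, 0.451)
t=0.060: state=(-0.293, 0.451)
continuing one RK4 step at a time; state shown every 50 steps (Δt=1):
t=1.000: state=(-0.384, 0.460)
t=2.000: state=(-0.603, 0.449)
t=3.000: state=(-0.964, 0.401)
t=4.000: state=(-1.282, 0.312)
t=5.000: state=(-1.389, 0.206)
t=6.000: state=(-1.366, 0.107)
t=7.000: state=(-1.294, 0.025)
t=8.000: state=(-1.205, -0.038)
t=9.000: state=(-1.104, -0.082)
t=10.000: state=(-0.992, -0.108)
t=11.000: state=(-0.860, -0.116)
t=12.000: state=(-0.689, -0.103)
t=13.000: state=(-0.428, -0.065)
t=14.000: state=(0.082, 0.015)
t=15.000: state=(1.119, 0.186)
t=15.960: state=(1.755, 0.450)

(v, w) = (1.755, 0.450)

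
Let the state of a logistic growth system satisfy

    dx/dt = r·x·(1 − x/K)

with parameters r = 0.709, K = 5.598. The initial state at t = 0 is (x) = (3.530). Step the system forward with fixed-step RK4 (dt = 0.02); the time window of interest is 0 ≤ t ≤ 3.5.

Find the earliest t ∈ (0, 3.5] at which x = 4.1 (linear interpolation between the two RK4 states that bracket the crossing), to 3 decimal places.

t=0.000: state=(3.530)
step 1 (dt=0.02): k1=(0.925), k2=(0.923), k3=(0.923), k4=(0.921); state += dt/6·(k1+2k2+2k3+k4)
t=0.020: state=(3.548)
t=0.040: state=(3.567)
t=0.060: state=(3.585)
continuing one RK4 step at a time; state shown every 10 steps (Δt=0.2):
t=0.200: state=(3.711)
t=0.400: state=(3.884)
t=0.600: state=(4.048)
t=0.660: state=(4.095)
next step: t=0.680: state=(4.111) — x has crossed 4.1
linear interpolation between t=0.660 (4.09539) and t=0.680 (4.11092) → t≈0.666

t = 0.666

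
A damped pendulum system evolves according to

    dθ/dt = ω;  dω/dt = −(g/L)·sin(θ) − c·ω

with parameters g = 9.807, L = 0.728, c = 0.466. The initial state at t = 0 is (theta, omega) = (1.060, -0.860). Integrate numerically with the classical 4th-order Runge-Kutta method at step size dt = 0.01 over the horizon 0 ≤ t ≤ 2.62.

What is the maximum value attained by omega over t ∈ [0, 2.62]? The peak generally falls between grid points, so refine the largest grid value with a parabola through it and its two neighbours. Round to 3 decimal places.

t=0.000: state=(1.060, -0.860)
step 1 (dt=0.01): k1=(-0.860, -11.351), k2=(-0.917, -11.296), k3=(-0.916, -11.294), k4=(-0.973, -11.237); state += dt/6·(k1+2k2+2k3+k4)
t=0.010: state=(1.051, -0.973)
t=0.020: state=(1.041, -1.085)
t=0.030: state=(1.029, -1.195)
continuing one RK4 step at a time; state shown every 10 steps (Δt=0.1):
t=0.100: state=(0.919, -1.926)
t=0.200: state=(0.682, -2.787)
t=0.300: state=(0.373, -3.323)
t=0.400: state=(0.031, -3.434)
t=0.500: state=(-0.299, -3.098)
t=0.600: state=(-0.576, -2.393)
t=0.700: state=(-0.770, -1.456)
t=0.800: state=(-0.864, -0.423)
t=0.900: state=(-0.855, 0.601)
t=1.000: state=(-0.747, 1.525)
t=1.100: state=(-0.556, 2.258)
t=1.200: state=(-0.305, 2.706)
t=1.300: state=(-0.027, 2.799)
t=1.400: state=(0.242, 2.526)
t=1.500: state=(0.468, 1.947)
t=1.600: state=(0.625, 1.167)
t=1.700: state=(0.699, 0.297)
t=1.800: state=(0.685, -0.563)
t=1.900: state=(0.589, -1.327)
t=2.000: state=(0.426, -1.910)
t=2.100: state=(0.216, -2.239)
t=2.200: state=(-0.012, -2.270)
t=2.300: state=(-0.228, -2.005)
t=2.400: state=(-0.405, -1.498)
t=2.500: state=(-0.523, -0.834)
t=2.600: state=(-0.570, -0.105)
t=2.620: state=(-0.571, 0.040)
largest grid value and its neighbours: omega(1.260)=2.80681, omega(1.270)=2.81051, omega(1.280)=2.81044
parabola through these three points peaks at t≈1.275 with omega≈2.81094

max omega = 2.811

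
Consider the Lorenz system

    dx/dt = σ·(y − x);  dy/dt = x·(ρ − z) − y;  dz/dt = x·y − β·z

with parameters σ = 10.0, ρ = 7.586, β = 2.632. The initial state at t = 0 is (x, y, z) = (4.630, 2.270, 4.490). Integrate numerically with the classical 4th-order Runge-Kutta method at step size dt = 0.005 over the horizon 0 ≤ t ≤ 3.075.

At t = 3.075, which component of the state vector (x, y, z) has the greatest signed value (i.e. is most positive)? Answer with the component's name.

largest component: z

t=0.000: state=(4.630, 2.270, 4.490)
step 1 (dt=0.005): k1=(-23.600, 12.064, -1.308), k2=(-22.708, 11.867, -1.295), k3=(-22.736, 11.874, -1.292), k4=(-21.870, 11.682, -1.280); state += dt/6·(k1+2k2+2k3+k4)
t=0.005: state=(4.516, 2.329, 4.484)
t=0.010: state=(4.411, 2.387, 4.477)
t=0.015: state=(4.314, 2.443, 4.471)
continuing one RK4 step at a time; state shown every 20 steps (Δt=0.1):
t=0.100: state=(3.508, 3.220, 4.398)
t=0.200: state=(3.605, 3.968, 4.495)
t=0.300: state=(4.090, 4.649, 4.920)
t=0.400: state=(4.645, 5.161, 5.687)
t=0.500: state=(5.054, 5.325, 6.637)
t=0.600: state=(5.150, 5.065, 7.458)
t=0.700: state=(4.906, 4.527, 7.862)
t=0.800: state=(4.457, 3.974, 7.785)
t=0.900: state=(4.000, 3.591, 7.376)
t=1.000: state=(3.668, 3.422, 6.838)
t=1.100: state=(3.511, 3.441, 6.329)
t=1.200: state=(3.520, 3.602, 5.947)
t=1.300: state=(3.662, 3.858, 5.746)
t=1.400: state=(3.896, 4.158, 5.750)
t=1.500: state=(4.166, 4.433, 5.948)
t=1.600: state=(4.407, 4.613, 6.286)
t=1.700: state=(4.557, 4.646, 6.667)
t=1.800: state=(4.578, 4.531, 6.975)
t=1.900: state=(4.475, 4.324, 7.125)
t=2.000: state=(4.298, 4.105, 7.099)
t=2.100: state=(4.111, 3.938, 6.937)
t=2.200: state=(3.966, 3.855, 6.710)
t=2.300: state=(3.893, 3.859, 6.485)
t=2.400: state=(3.896, 3.934, 6.315)
t=2.500: state=(3.962, 4.053, 6.232)
t=2.600: state=(4.068, 4.185, 6.246)
t=2.700: state=(4.185, 4.296, 6.342)
t=2.800: state=(4.281, 4.359, 6.489)
t=2.900: state=(4.335, 4.362, 6.643)
t=3.000: state=(4.335, 4.310, 6.761)
t=3.075: state=(4.304, 4.247, 6.808)
compare at T: x=4.304, y=4.247, z=6.808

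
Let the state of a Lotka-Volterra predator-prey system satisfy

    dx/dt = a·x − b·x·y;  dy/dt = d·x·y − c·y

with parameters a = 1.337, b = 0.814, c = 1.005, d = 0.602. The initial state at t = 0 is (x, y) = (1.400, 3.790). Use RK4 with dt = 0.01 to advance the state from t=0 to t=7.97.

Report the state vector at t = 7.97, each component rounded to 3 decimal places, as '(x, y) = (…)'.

t=0.000: state=(1.400, 3.790)
step 1 (dt=0.01): k1=(-2.447, -0.615), k2=(-2.422, -0.642), k3=(-2.422, -0.642), k4=(-2.398, -0.669); state += dt/6·(k1+2k2+2k3+k4)
t=0.010: state=(1.376, 3.784)
t=0.020: state=(1.352, 3.777)
t=0.030: state=(1.329, 3.769)
continuing one RK4 step at a time; state shown every 50 steps (Δt=0.5):
t=0.500: state=(0.664, 3.063)
t=1.000: state=(0.448, 2.176)
t=1.500: state=(0.418, 1.495)
t=2.000: state=(0.490, 1.034)
t=2.500: state=(0.670, 0.743)
t=3.000: state=(1.003, 0.575)
t=3.500: state=(1.575, 0.509)
t=4.000: state=(2.483, 0.562)
t=4.500: state=(3.676, 0.857)
t=5.000: state=(4.319, 1.790)
t=5.500: state=(2.929, 3.385)
t=6.000: state=(1.260, 3.743)
t=6.500: state=(0.620, 2.950)
t=7.000: state=(0.437, 2.080)
t=7.500: state=(0.421, 1.428)
t=7.970: state=(0.498, 1.012)

(x, y) = (0.498, 1.012)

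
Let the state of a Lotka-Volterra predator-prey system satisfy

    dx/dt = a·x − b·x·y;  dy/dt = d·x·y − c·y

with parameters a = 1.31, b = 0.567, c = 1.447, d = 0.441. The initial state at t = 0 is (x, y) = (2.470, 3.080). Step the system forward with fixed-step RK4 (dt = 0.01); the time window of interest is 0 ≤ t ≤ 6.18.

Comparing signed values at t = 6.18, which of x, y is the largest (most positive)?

largest component: x

t=0.000: state=(2.470, 3.080)
step 1 (dt=0.01): k1=(-1.078, -1.102), k2=(-1.068, -1.107), k3=(-1.068, -1.107), k4=(-1.058, -1.112); state += dt/6·(k1+2k2+2k3+k4)
t=0.010: state=(2.459, 3.069)
t=0.020: state=(2.449, 3.058)
t=0.030: state=(2.439, 3.046)
continuing one RK4 step at a time; state shown every 20 steps (Δt=0.2):
t=0.200: state=(2.294, 2.844)
t=0.400: state=(2.190, 2.593)
t=0.600: state=(2.150, 2.350)
t=0.800: state=(2.169, 2.128)
t=1.000: state=(2.239, 1.934)
t=1.200: state=(2.359, 1.773)
t=1.400: state=(2.526, 1.646)
t=1.600: state=(2.739, 1.554)
t=1.800: state=(2.995, 1.498)
t=2.000: state=(3.288, 1.479)
t=2.200: state=(3.611, 1.501)
t=2.400: state=(3.944, 1.568)
t=2.600: state=(4.264, 1.687)
t=2.800: state=(4.534, 1.862)
t=3.000: state=(4.710, 2.098)
t=3.200: state=(4.748, 2.386)
t=3.400: state=(4.624, 2.704)
t=3.600: state=(4.344, 3.010)
t=3.800: state=(3.955, 3.252)
t=4.000: state=(3.524, 3.386)
t=4.200: state=(3.114, 3.396)
t=4.400: state=(2.766, 3.294)
t=4.600: state=(2.499, 3.109)
t=4.800: state=(2.312, 2.876)
t=5.000: state=(2.200, 2.626)
t=5.200: state=(2.152, 2.381)
t=5.400: state=(2.163, 2.155)
t=5.600: state=(2.227, 1.958)
t=5.800: state=(2.340, 1.792)
t=6.000: state=(2.501, 1.661)
t=6.180: state=(2.686, 1.572)
compare at T: x=2.686, y=1.572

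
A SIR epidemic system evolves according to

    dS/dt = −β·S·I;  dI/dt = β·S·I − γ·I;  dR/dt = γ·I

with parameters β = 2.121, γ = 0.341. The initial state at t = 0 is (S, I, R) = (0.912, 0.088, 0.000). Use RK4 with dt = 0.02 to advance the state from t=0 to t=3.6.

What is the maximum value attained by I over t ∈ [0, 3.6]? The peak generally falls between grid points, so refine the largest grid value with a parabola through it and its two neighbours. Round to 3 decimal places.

max I = 0.560

t=0.000: state=(0.912, 0.088, 0.000)
step 1 (dt=0.02): k1=(-0.170, 0.140, 0.030), k2=(-0.173, 0.142, 0.030), k3=(-0.173, 0.142, 0.030), k4=(-0.175, 0.144, 0.031); state += dt/6·(k1+2k2+2k3+k4)
t=0.020: state=(0.909, 0.091, 0.001)
t=0.040: state=(0.905, 0.094, 0.001)
t=0.060: state=(0.901, 0.097, 0.002)
continuing one RK4 step at a time; state shown every 10 steps (Δt=0.2):
t=0.200: state=(0.873, 0.120, 0.007)
t=0.400: state=(0.823, 0.161, 0.017)
t=0.600: state=(0.761, 0.210, 0.029)
t=0.800: state=(0.688, 0.267, 0.045)
t=1.000: state=(0.606, 0.328, 0.066)
t=1.200: state=(0.520, 0.389, 0.090)
t=1.400: state=(0.436, 0.445, 0.119)
t=1.600: state=(0.357, 0.492, 0.151)
t=1.800: state=(0.288, 0.527, 0.186)
t=2.000: state=(0.229, 0.549, 0.222)
t=2.200: state=(0.181, 0.559, 0.260)
t=2.400: state=(0.143, 0.559, 0.298)
t=2.600: state=(0.113, 0.551, 0.336)
t=2.800: state=(0.089, 0.537, 0.373)
t=3.000: state=(0.071, 0.519, 0.409)
t=3.200: state=(0.058, 0.498, 0.444)
t=3.400: state=(0.047, 0.476, 0.477)
t=3.600: state=(0.038, 0.453, 0.509)
largest grid value and its neighbours: I(2.280)=0.56014, I(2.300)=0.56018, I(2.320)=0.56013
parabola through these three points peaks at t≈2.299 with I≈0.56018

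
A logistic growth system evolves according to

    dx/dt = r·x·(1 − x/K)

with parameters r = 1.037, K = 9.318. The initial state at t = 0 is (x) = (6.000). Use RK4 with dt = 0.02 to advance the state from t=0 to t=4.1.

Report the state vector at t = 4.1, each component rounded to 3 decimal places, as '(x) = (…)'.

t=0.000: state=(6.000)
step 1 (dt=0.02): k1=(2.216), k2=(2.209), k3=(2.209), k4=(2.202); state += dt/6·(k1+2k2+2k3+k4)
t=0.020: state=(6.044)
t=0.040: state=(6.088)
t=0.060: state=(6.132)
continuing one RK4 step at a time; state shown every 10 steps (Δt=0.2):
t=0.200: state=(6.429)
t=0.400: state=(6.825)
t=0.600: state=(7.185)
t=0.800: state=(7.507)
t=1.000: state=(7.791)
t=1.200: state=(8.037)
t=1.400: state=(8.250)
t=1.600: state=(8.431)
t=1.800: state=(8.584)
t=2.000: state=(8.712)
t=2.200: state=(8.820)
t=2.400: state=(8.909)
t=2.600: state=(8.983)
t=2.800: state=(9.044)
t=3.000: state=(9.094)
t=3.200: state=(9.135)
t=3.400: state=(9.169)
t=3.600: state=(9.196)
t=3.800: state=(9.219)
t=4.000: state=(9.237)
t=4.100: state=(9.245)

(x) = (9.245)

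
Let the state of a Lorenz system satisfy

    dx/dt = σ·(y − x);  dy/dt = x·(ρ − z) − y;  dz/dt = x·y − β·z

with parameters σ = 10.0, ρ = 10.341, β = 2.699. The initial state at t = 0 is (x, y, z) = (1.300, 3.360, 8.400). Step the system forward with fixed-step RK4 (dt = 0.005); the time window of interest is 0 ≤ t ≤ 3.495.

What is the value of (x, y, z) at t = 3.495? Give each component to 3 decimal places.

t=0.000: state=(1.300, 3.360, 8.400)
step 1 (dt=0.005): k1=(20.600, -0.837, -18.304), k2=(20.064, -0.673, -18.010), k3=(20.082, -0.677, -18.016), k4=(19.562, -0.512, -17.728); state += dt/6·(k1+2k2+2k3+k4)
t=0.005: state=(1.400, 3.357, 8.310)
t=0.010: state=(1.496, 3.355, 8.223)
t=0.015: state=(1.586, 3.355, 8.138)
continuing one RK4 step at a time; state shown every 40 steps (Δt=0.2):
t=0.200: state=(3.496, 4.326, 6.455)
t=0.400: state=(5.395, 6.380, 7.608)
t=0.600: state=(6.479, 6.337, 10.807)
t=0.800: state=(5.109, 4.219, 10.990)
t=1.000: state=(3.932, 3.719, 8.962)
t=1.200: state=(4.178, 4.582, 7.747)
t=1.400: state=(5.250, 5.805, 8.397)
t=1.600: state=(5.851, 5.794, 10.125)
t=1.800: state=(5.155, 4.665, 10.349)
t=2.000: state=(4.436, 4.278, 9.207)
t=2.200: state=(4.551, 4.792, 8.456)
t=2.400: state=(5.175, 5.483, 8.853)
t=2.600: state=(5.487, 5.448, 9.791)
t=2.800: state=(5.107, 4.838, 9.917)
t=3.000: state=(4.699, 4.604, 9.276)
t=3.200: state=(4.765, 4.907, 8.846)
t=3.400: state=(5.122, 5.290, 9.090)
t=3.495: state=(5.248, 5.337, 9.352)

(x, y, z) = (5.248, 5.337, 9.352)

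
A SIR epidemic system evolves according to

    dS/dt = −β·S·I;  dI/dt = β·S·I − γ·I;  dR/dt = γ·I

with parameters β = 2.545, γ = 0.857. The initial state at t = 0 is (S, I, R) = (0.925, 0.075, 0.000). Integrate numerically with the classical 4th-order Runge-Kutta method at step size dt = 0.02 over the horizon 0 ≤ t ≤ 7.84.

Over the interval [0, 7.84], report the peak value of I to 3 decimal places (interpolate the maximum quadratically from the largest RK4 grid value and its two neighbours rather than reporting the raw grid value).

max I = 0.323

t=0.000: state=(0.925, 0.075, 0.000)
step 1 (dt=0.02): k1=(-0.177, 0.112, 0.064), k2=(-0.179, 0.114, 0.065), k3=(-0.179, 0.114, 0.065), k4=(-0.181, 0.115, 0.066); state += dt/6·(k1+2k2+2k3+k4)
t=0.020: state=(0.921, 0.077, 0.001)
t=0.040: state=(0.918, 0.080, 0.003)
t=0.060: state=(0.914, 0.082, 0.004)
continuing one RK4 step at a time; state shown every 25 steps (Δt=0.5):
t=0.500: state=(0.805, 0.148, 0.047)
t=1.000: state=(0.629, 0.241, 0.130)
t=1.500: state=(0.441, 0.310, 0.250)
t=2.000: state=(0.293, 0.320, 0.387)
t=2.500: state=(0.199, 0.284, 0.517)
t=3.000: state=(0.144, 0.229, 0.627)
t=3.500: state=(0.111, 0.175, 0.714)
t=4.000: state=(0.092, 0.130, 0.779)
t=4.500: state=(0.080, 0.094, 0.826)
t=5.000: state=(0.072, 0.068, 0.861)
t=5.500: state=(0.067, 0.048, 0.885)
t=6.000: state=(0.063, 0.034, 0.903)
t=6.500: state=(0.061, 0.024, 0.915)
t=7.000: state=(0.060, 0.017, 0.924)
t=7.500: state=(0.059, 0.012, 0.930)
t=7.840: state=(0.058, 0.009, 0.933)
largest grid value and its neighbours: I(1.820)=0.32298, I(1.840)=0.32298, I(1.860)=0.32290
parabola through these three points peaks at t≈1.832 with I≈0.32299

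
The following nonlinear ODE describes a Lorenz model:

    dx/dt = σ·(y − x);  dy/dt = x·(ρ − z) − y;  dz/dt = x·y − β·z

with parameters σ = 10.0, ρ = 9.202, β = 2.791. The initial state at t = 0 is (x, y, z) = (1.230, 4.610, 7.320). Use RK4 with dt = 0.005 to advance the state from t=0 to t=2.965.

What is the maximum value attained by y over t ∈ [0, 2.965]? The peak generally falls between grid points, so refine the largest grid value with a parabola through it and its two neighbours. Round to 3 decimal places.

max y = 5.905

t=0.000: state=(1.230, 4.610, 7.320)
step 1 (dt=0.005): k1=(33.800, -2.295, -14.760), k2=(32.898, -2.082, -14.275), k3=(32.926, -2.088, -14.288), k4=(32.049, -1.875, -13.816); state += dt/6·(k1+2k2+2k3+k4)
t=0.005: state=(1.395, 4.600, 7.249)
t=0.010: state=(1.551, 4.591, 7.182)
t=0.015: state=(1.699, 4.585, 7.119)
continuing one RK4 step at a time; state shown every 20 steps (Δt=0.1):
t=0.100: state=(3.383, 4.746, 6.556)
t=0.200: state=(4.434, 5.283, 6.702)
t=0.300: state=(5.164, 5.774, 7.419)
t=0.400: state=(5.616, 5.887, 8.395)
t=0.500: state=(5.676, 5.526, 9.193)
t=0.600: state=(5.357, 4.905, 9.470)
t=0.700: state=(4.858, 4.352, 9.213)
t=0.800: state=(4.413, 4.051, 8.649)
t=0.900: state=(4.159, 4.018, 8.035)
t=1.000: state=(4.126, 4.196, 7.552)
t=1.100: state=(4.282, 4.514, 7.307)
t=1.200: state=(4.564, 4.883, 7.345)
t=1.300: state=(4.886, 5.193, 7.645)
t=1.400: state=(5.143, 5.335, 8.103)
t=1.500: state=(5.246, 5.256, 8.545)
t=1.600: state=(5.166, 5.007, 8.802)
t=1.700: state=(4.956, 4.713, 8.803)
t=1.800: state=(4.715, 4.491, 8.592)
t=1.900: state=(4.532, 4.399, 8.283)
t=2.000: state=(4.456, 4.438, 7.990)
t=2.100: state=(4.492, 4.577, 7.800)
t=2.200: state=(4.613, 4.763, 7.755)
t=2.300: state=(4.775, 4.938, 7.858)
t=2.400: state=(4.921, 5.043, 8.063)
t=2.500: state=(5.005, 5.046, 8.291)
t=2.600: state=(5.001, 4.955, 8.460)
t=2.700: state=(4.922, 4.816, 8.516)
t=2.800: state=(4.805, 4.686, 8.455)
t=2.900: state=(4.697, 4.607, 8.317)
t=2.965: state=(4.649, 4.592, 8.214)
largest grid value and its neighbours: y(0.370)=5.90479, y(0.375)=5.90505, y(0.380)=5.90403
parabola through these three points peaks at t≈0.374 with y≈5.90511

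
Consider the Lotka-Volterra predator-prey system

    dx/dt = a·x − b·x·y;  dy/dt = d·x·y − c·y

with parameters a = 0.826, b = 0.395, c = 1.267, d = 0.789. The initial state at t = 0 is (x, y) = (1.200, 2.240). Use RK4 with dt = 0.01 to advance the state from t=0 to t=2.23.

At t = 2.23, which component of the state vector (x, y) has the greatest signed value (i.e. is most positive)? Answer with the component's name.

largest component: x

t=0.000: state=(1.200, 2.240)
step 1 (dt=0.01): k1=(-0.071, -0.717), k2=(-0.069, -0.717), k3=(-0.069, -0.717), k4=(-0.067, -0.716); state += dt/6·(k1+2k2+2k3+k4)
t=0.010: state=(1.199, 2.233)
t=0.020: state=(1.199, 2.226)
t=0.030: state=(1.198, 2.219)
continuing one RK4 step at a time; state shown every 10 steps (Δt=0.1):
t=0.100: state=(1.195, 2.169)
t=0.200: state=(1.193, 2.099)
t=0.300: state=(1.194, 2.032)
t=0.400: state=(1.198, 1.967)
t=0.500: state=(1.206, 1.906)
t=0.600: state=(1.216, 1.847)
t=0.700: state=(1.229, 1.792)
t=0.800: state=(1.245, 1.741)
t=0.900: state=(1.263, 1.693)
t=1.000: state=(1.285, 1.649)
t=1.100: state=(1.308, 1.609)
t=1.200: state=(1.334, 1.574)
t=1.300: state=(1.363, 1.542)
t=1.400: state=(1.393, 1.514)
t=1.500: state=(1.426, 1.491)
t=1.600: state=(1.461, 1.472)
t=1.700: state=(1.498, 1.458)
t=1.800: state=(1.536, 1.447)
t=1.900: state=(1.576, 1.442)
t=2.000: state=(1.617, 1.440)
t=2.100: state=(1.659, 1.444)
t=2.200: state=(1.701, 1.453)
t=2.230: state=(1.714, 1.456)
compare at T: x=1.714, y=1.456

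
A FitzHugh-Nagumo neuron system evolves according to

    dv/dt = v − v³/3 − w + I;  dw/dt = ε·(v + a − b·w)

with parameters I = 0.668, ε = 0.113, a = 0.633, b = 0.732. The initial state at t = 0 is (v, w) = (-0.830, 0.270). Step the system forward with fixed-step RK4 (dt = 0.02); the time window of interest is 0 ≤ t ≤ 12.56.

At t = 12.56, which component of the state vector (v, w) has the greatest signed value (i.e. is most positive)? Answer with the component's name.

largest component: v

t=0.000: state=(-0.830, 0.270)
step 1 (dt=0.02): k1=(-0.241, -0.045), k2=(-0.242, -0.045), k3=(-0.242, -0.045), k4=(-0.242, -0.045); state += dt/6·(k1+2k2+2k3+k4)
t=0.020: state=(-0.835, 0.269)
t=0.040: state=(-0.840, 0.268)
t=0.060: state=(-0.845, 0.267)
continuing one RK4 step at a time; state shown every 25 steps (Δt=0.5):
t=0.500: state=(-0.952, 0.245)
t=1.000: state=(-1.066, 0.214)
t=1.500: state=(-1.156, 0.179)
t=2.000: state=(-1.216, 0.141)
t=2.500: state=(-1.247, 0.102)
t=3.000: state=(-1.253, 0.063)
t=3.500: state=(-1.241, 0.027)
t=4.000: state=(-1.217, -0.007)
t=4.500: state=(-1.183, -0.039)
t=5.000: state=(-1.142, -0.066)
t=5.500: state=(-1.095, -0.090)
t=6.000: state=(-1.041, -0.111)
t=6.500: state=(-0.980, -0.127)
t=7.000: state=(-0.911, -0.139)
t=7.500: state=(-0.830, -0.147)
t=8.000: state=(-0.733, -0.149)
t=8.500: state=(-0.611, -0.146)
t=9.000: state=(-0.448, -0.134)
t=9.500: state=(-0.214, -0.112)
t=10.000: state=(0.144, -0.075)
t=10.500: state=(0.686, -0.015)
t=11.000: state=(1.322, 0.076)
t=11.500: state=(1.730, 0.194)
t=12.000: state=(1.853, 0.322)
t=12.500: state=(1.854, 0.447)
t=12.560: state=(1.851, 0.461)
compare at T: v=1.851, w=0.461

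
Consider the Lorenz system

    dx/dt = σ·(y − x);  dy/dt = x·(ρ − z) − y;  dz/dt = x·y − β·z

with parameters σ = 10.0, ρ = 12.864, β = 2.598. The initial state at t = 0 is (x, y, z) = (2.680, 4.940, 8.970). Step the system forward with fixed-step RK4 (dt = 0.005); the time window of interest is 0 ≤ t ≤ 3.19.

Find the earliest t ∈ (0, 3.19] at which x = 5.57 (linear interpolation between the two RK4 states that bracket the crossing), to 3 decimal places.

t=0.000: state=(2.680, 4.940, 8.970)
step 1 (dt=0.005): k1=(22.600, 5.496, -10.065), k2=(22.172, 5.771, -9.683), k3=(22.190, 5.764, -9.689), k4=(21.779, 6.034, -9.310); state += dt/6·(k1+2k2+2k3+k4)
t=0.005: state=(2.791, 4.969, 8.922)
t=0.010: state=(2.898, 5.000, 8.877)
t=0.015: state=(3.001, 5.034, 8.836)
t=0.175: state=(5.504, 6.896, 9.319)
next step: t=0.180: state=(5.573, 6.958, 9.389) — x has crossed 5.57
linear interpolation between t=0.175 (5.50396) and t=0.180 (5.57337) → t≈0.180

t = 0.180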